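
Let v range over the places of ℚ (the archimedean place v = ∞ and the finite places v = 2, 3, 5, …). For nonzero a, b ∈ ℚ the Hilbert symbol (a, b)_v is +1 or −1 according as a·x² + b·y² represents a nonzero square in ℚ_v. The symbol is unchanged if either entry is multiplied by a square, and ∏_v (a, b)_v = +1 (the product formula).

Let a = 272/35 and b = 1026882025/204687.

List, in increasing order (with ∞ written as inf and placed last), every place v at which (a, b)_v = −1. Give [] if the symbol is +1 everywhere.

[2, 5, 7, 17]

Mod squares: a ≡ 595, b ≡ 7. Check v ∈ {∞, 2, 3, 5, 7, 13, 17, 19, 29}.
v=7: a=7^-1·(≡4), b=7^-1·(≡4) mod 7; (4|7)=+1, (4|7)=+1; (−1)^{-1·-1·3}·(+1)^-1·(+1)^-1 = -1.
v=2: v_2(a)=4, v_2(b)=0; units ≡ 3, 7 (mod 8); ε·ε+αω+βω = 1·1+4·0+0·1 ≡ 1  ⇒  (a,b)_2 = -1.
v=19: a=19^0·(≡17), b=19^-2·(≡4) mod 19; (17|19)=+1, (4|19)=+1; (−1)^{0·-2·9}·(+1)^-2·(+1)^0 = +1.
v=17: a=17^1·(≡16), b=17^2·(≡3) mod 17; (16|17)=+1, (3|17)=-1; (−1)^{1·2·8}·(+1)^2·(-1)^1 = -1.
v=3: a=3^0·(≡1), b=3^-4·(≡1) mod 3; (1|3)=+1, (1|3)=+1; (−1)^{0·-4·1}·(+1)^-4·(+1)^0 = +1.
v=∞: 595 > 0 and 7 > 0  ⇒  (a,b)_∞ = +1.
v=29: a=29^0·(≡26), b=29^2·(≡25) mod 29; (26|29)=-1, (25|29)=+1; (−1)^{0·2·14}·(-1)^2·(+1)^0 = +1.
v=13: a=13^0·(≡10), b=13^2·(≡6) mod 13; (10|13)=+1, (6|13)=-1; (−1)^{0·2·6}·(+1)^2·(-1)^0 = +1.
v=5: a=5^-1·(≡1), b=5^2·(≡3) mod 5; (1|5)=+1, (3|5)=-1; (−1)^{-1·2·2}·(+1)^2·(-1)^-1 = -1.
(595, 7 / ℚ) ramifies at {2, 5, 7, 17}: a division algebra.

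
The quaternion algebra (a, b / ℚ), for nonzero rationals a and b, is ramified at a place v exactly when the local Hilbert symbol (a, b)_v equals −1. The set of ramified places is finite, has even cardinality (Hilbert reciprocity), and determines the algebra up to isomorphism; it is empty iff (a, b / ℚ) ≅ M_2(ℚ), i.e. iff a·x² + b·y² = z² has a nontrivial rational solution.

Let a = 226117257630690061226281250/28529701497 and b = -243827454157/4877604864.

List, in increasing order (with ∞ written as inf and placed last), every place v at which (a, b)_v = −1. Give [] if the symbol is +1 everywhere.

[3, 19, 37, 41]

(a, b) ≡ (43753314, -107502) mod (ℚ^×)²; places V = {2, 3, 5, 7, 11, 17, 19, 23, 31, 37, 41, ∞}.
(a,b)_∞: sgn(43753314)=+, sgn(-107502)=−, so +1.
(a,b)_5: α=6, u≡1; β=0, v≡2 (mod 5); (1|5)=+1, (2|5)=-1; sign (−1)^0·+1^0·-1^6 = +1.
(a,b)_37: α=1, u≡24; β=0, v≡32 (mod 37); (24|37)=-1, (32|37)=-1; sign (−1)^0·-1^0·-1^1 = -1.
(a,b)_2: α=1, β=-11; u≡1, v≡1 (mod 8); ε(u)ε(v)=0·0, αω(v)=1·0, βω(u)=-11·0; sum ≡ 0  ⇒  +1.
(a,b)_19: α=3, u≡16; β=1, v≡7 (mod 19); (16|19)=+1, (7|19)=+1; sign (−1)^1·+1^1·+1^3 = -1.
(a,b)_31: α=0, u≡1; β=2, v≡15 (mod 31); (1|31)=+1, (15|31)=-1; sign (−1)^0·+1^2·-1^0 = +1.
(a,b)_23: α=3, u≡15; β=1, v≡8 (mod 23); (15|23)=-1, (8|23)=+1; sign (−1)^1·-1^1·+1^3 = +1.
(a,b)_7: α=6, u≡5; β=2, v≡2 (mod 7); (5|7)=-1, (2|7)=+1; sign (−1)^0·-1^2·+1^6 = +1.
(a,b)_41: α=3, u≡27; β=1, v≡8 (mod 41); (27|41)=-1, (8|41)=+1; sign (−1)^0·-1^1·+1^3 = -1.
(a,b)_11: α=-5, u≡7; β=-2, v≡4 (mod 11); (7|11)=-1, (4|11)=+1; sign (−1)^0·-1^-2·+1^-5 = +1.
(a,b)_3: α=-11, u≡1; β=-9, v≡1 (mod 3); (1|3)=+1, (1|3)=+1; sign (−1)^1·+1^-9·+1^-11 = -1.
(a,b)_17: α=2, u≡14; β=2, v≡11 (mod 17); (14|17)=-1, (11|17)=-1; sign (−1)^0·-1^2·-1^2 = +1.
|Ram(43753314, -107502)| = 4, even; anisotropic at {3, 19, 37, 41}.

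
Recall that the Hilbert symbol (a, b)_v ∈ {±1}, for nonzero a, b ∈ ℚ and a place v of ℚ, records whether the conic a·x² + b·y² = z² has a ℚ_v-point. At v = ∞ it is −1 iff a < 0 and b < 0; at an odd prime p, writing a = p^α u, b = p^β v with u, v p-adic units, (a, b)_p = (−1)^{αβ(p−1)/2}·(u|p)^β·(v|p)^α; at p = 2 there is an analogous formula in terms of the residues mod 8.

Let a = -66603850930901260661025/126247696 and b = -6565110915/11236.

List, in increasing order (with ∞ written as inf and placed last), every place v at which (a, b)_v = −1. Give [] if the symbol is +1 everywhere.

[3, 17, 29, inf]

(a, b) ≡ (-2001, -64515) mod (ℚ^×)²; places V = {2, 3, 5, 11, 17, 23, 29, 53, ∞}.
(a,b)_17: α=2, u≡11; β=1, v≡13 (mod 17); (11|17)=-1, (13|17)=+1; sign (−1)^0·-1^1·+1^2 = -1.
(a,b)_11: α=4, u≡1; β=3, v≡9 (mod 11); (1|11)=+1, (9|11)=+1; sign (−1)^0·+1^3·+1^4 = +1.
(a,b)_∞: sgn(-2001)=−, sgn(-64515)=−, so -1.
(a,b)_23: α=3, u≡22; β=1, v≡18 (mod 23); (22|23)=-1, (18|23)=+1; sign (−1)^1·-1^1·+1^3 = +1.
(a,b)_2: α=-4, β=-2; u≡7, v≡5 (mod 8); ε(u)ε(v)=1·0, αω(v)=-4·1, βω(u)=-2·0; sum ≡ 0  ⇒  +1.
(a,b)_29: α=7, u≡3; β=2, v≡15 (mod 29); (3|29)=-1, (15|29)=-1; sign (−1)^0·-1^2·-1^7 = -1.
(a,b)_3: α=1, u≡2; β=1, v≡2 (mod 3); (2|3)=-1, (2|3)=-1; sign (−1)^1·-1^1·-1^1 = -1.
(a,b)_53: α=-4, u≡47; β=-2, v≡23 (mod 53); (47|53)=+1, (23|53)=-1; sign (−1)^0·+1^-2·-1^-4 = +1.
(a,b)_5: α=2, u≡4; β=1, v≡2 (mod 5); (4|5)=+1, (2|5)=-1; sign (−1)^0·+1^1·-1^2 = +1.
(-2001, -64515 / ℚ) ramifies at {3, 17, 29, ∞}: a division algebra.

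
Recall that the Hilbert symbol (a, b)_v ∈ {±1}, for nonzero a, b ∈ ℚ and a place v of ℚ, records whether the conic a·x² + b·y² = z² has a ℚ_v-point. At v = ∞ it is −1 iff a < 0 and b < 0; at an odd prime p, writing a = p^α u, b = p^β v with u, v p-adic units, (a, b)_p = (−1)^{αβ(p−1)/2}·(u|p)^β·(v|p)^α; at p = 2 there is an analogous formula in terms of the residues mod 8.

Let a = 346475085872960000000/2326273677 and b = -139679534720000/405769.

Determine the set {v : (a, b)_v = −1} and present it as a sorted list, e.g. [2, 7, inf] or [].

[5, 13, 29, 41]

Mod squares: a ≡ 2859545, b ≡ -1073. Check v ∈ {∞, 2, 3, 5, 7, 11, 13, 29, 37, 41}.
v=37: a=37^1·(≡17), b=37^1·(≡35) mod 37; (17|37)=-1, (35|37)=-1; (−1)^{1·1·18}·(-1)^1·(-1)^1 = +1.
v=∞: 2859545 > 0 and -1073 < 0  ⇒  (a,b)_∞ = +1.
v=11: a=11^4·(≡7), b=11^2·(≡9) mod 11; (7|11)=-1, (9|11)=+1; (−1)^{4·2·5}·(-1)^2·(+1)^4 = +1.
v=5: a=5^7·(≡4), b=5^4·(≡2) mod 5; (4|5)=+1, (2|5)=-1; (−1)^{7·4·2}·(+1)^4·(-1)^7 = -1.
v=29: a=29^1·(≡28), b=29^1·(≡18) mod 29; (28|29)=+1, (18|29)=-1; (−1)^{1·1·14}·(+1)^1·(-1)^1 = -1.
v=7: a=7^-6·(≡6), b=7^-4·(≡5) mod 7; (6|7)=-1, (5|7)=-1; (−1)^{-6·-4·3}·(-1)^-4·(-1)^-6 = +1.
v=3: a=3^-2·(≡2), b=3^0·(≡1) mod 3; (2|3)=-1, (1|3)=+1; (−1)^{-2·0·1}·(-1)^0·(+1)^-2 = +1.
v=41: a=41^3·(≡1), b=41^2·(≡38) mod 41; (1|41)=+1, (38|41)=-1; (−1)^{3·2·20}·(+1)^2·(-1)^3 = -1.
v=13: a=13^-3·(≡11), b=13^-2·(≡7) mod 13; (11|13)=-1, (7|13)=-1; (−1)^{-3·-2·6}·(-1)^-2·(-1)^-3 = -1.
v=2: v_2(a)=12, v_2(b)=10; units ≡ 1, 7 (mod 8); ε·ε+αω+βω = 0·1+12·0+10·0 ≡ 0  ⇒  (a,b)_2 = +1.
(2859545, -1073 / ℚ) ramifies at {5, 13, 29, 41}: a division algebra.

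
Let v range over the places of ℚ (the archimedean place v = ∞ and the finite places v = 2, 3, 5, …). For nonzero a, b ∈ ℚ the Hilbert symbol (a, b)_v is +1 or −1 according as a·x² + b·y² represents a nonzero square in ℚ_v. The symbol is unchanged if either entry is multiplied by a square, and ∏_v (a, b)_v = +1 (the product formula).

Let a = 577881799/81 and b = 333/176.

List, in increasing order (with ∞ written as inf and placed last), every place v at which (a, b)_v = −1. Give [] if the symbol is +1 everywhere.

Mod squares: a ≡ 6919, b ≡ 407. Check v ∈ {∞, 2, 3, 11, 17, 37}.
v=∞: 6919 > 0 and 407 > 0  ⇒  (a,b)_∞ = +1.
v=17: a=17^5·(≡13), b=17^0·(≡13) mod 17; (13|17)=+1, (13|17)=+1; (−1)^{5·0·8}·(+1)^0·(+1)^5 = +1.
v=37: a=37^1·(≡14), b=37^1·(≡36) mod 37; (14|37)=-1, (36|37)=+1; (−1)^{1·1·18}·(-1)^1·(+1)^1 = -1.
v=11: a=11^1·(≡10), b=11^-1·(≡5) mod 11; (10|11)=-1, (5|11)=+1; (−1)^{1·-1·5}·(-1)^-1·(+1)^1 = +1.
v=2: v_2(a)=0, v_2(b)=-4; units ≡ 7, 7 (mod 8); ε·ε+αω+βω = 1·1+0·0+-4·0 ≡ 1  ⇒  (a,b)_2 = -1.
v=3: a=3^-4·(≡1), b=3^2·(≡2) mod 3; (1|3)=+1, (2|3)=-1; (−1)^{-4·2·1}·(+1)^2·(-1)^-4 = +1.
(6919, 407 / ℚ) ramifies at {2, 37}: a division algebra.

[2, 37]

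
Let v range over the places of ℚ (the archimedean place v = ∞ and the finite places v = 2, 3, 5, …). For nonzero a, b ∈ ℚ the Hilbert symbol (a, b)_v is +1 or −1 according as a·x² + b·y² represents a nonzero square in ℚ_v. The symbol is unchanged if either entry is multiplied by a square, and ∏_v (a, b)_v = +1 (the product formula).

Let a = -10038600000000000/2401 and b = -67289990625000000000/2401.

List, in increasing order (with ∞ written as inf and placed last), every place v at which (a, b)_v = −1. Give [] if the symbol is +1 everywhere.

[11, inf]

Mod squares: a ≡ -165, b ≡ -26. Check v ∈ {∞, 2, 3, 5, 7, 11, 13}.
v=∞: -165 < 0 and -26 < 0  ⇒  (a,b)_∞ = -1.
v=3: a=3^3·(≡2), b=3^4·(≡1) mod 3; (2|3)=-1, (1|3)=+1; (−1)^{3·4·1}·(-1)^4·(+1)^3 = +1.
v=7: a=7^-4·(≡5), b=7^-4·(≡4) mod 7; (5|7)=-1, (4|7)=+1; (−1)^{-4·-4·3}·(-1)^-4·(+1)^-4 = +1.
v=11: a=11^1·(≡6), b=11^2·(≡7) mod 11; (6|11)=-1, (7|11)=-1; (−1)^{1·2·5}·(-1)^2·(-1)^1 = -1.
v=5: a=5^11·(≡2), b=5^14·(≡1) mod 5; (2|5)=-1, (1|5)=+1; (−1)^{11·14·2}·(-1)^14·(+1)^11 = +1.
v=13: a=13^2·(≡9), b=13^3·(≡11) mod 13; (9|13)=+1, (11|13)=-1; (−1)^{2·3·6}·(+1)^3·(-1)^2 = +1.
v=2: v_2(a)=12, v_2(b)=9; units ≡ 3, 3 (mod 8); ε·ε+αω+βω = 1·1+12·1+9·1 ≡ 0  ⇒  (a,b)_2 = +1.
(-165, -26 / ℚ) ramifies at {11, ∞}: a division algebra.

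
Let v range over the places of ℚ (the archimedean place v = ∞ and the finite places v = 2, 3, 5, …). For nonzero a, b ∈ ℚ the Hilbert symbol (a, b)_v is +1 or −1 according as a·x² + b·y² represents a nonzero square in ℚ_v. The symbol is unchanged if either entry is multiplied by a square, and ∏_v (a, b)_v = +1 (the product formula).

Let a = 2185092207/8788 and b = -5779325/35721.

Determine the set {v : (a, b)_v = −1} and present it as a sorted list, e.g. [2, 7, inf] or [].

(a, b) ≡ (299, -437) mod (ℚ^×)²; places V = {2, 3, 5, 7, 13, 19, 23, ∞}.
(a,b)_7: α=0, u≡6; β=-2, v≡1 (mod 7); (6|7)=-1, (1|7)=+1; sign (−1)^0·-1^-2·+1^0 = +1.
(a,b)_23: α=1, u≡1; β=3, v≡4 (mod 23); (1|23)=+1, (4|23)=+1; sign (−1)^1·+1^3·+1^1 = -1.
(a,b)_5: α=0, u≡4; β=2, v≡2 (mod 5); (4|5)=+1, (2|5)=-1; sign (−1)^0·+1^2·-1^0 = +1.
(a,b)_3: α=6, u≡2; β=-6, v≡1 (mod 3); (2|3)=-1, (1|3)=+1; sign (−1)^0·-1^-6·+1^6 = +1.
(a,b)_19: α=4, u≡18; β=1, v≡15 (mod 19); (18|19)=-1, (15|19)=-1; sign (−1)^0·-1^1·-1^4 = -1.
(a,b)_13: α=-3, u≡3; β=0, v≡2 (mod 13); (3|13)=+1, (2|13)=-1; sign (−1)^0·+1^0·-1^-3 = -1.
(a,b)_∞: sgn(299)=+, sgn(-437)=−, so +1.
(a,b)_2: α=-2, β=0; u≡3, v≡3 (mod 8); ε(u)ε(v)=1·1, αω(v)=-2·1, βω(u)=0·1; sum ≡ 1  ⇒  -1.
Ram(299, -437) = {2, 13, 19, 23}; no ℚ_2-point on the conic.

[2, 13, 19, 23]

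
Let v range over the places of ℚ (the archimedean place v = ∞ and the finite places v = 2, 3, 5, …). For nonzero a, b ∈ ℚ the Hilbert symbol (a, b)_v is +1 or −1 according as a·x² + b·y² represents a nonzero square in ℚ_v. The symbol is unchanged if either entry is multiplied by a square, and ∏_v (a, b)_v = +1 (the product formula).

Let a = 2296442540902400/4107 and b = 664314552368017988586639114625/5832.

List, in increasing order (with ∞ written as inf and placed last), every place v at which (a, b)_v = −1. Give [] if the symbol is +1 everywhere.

Mod squares: a ≡ 21318, b ≡ 27170. Check v ∈ {∞, 2, 3, 5, 7, 11, 13, 17, 19, 37}.
v=3: a=3^-1·(≡2), b=3^-6·(≡2) mod 3; (2|3)=-1, (2|3)=-1; (−1)^{-1·-6·1}·(-1)^-6·(-1)^-1 = -1.
v=5: a=5^2·(≡3), b=5^3·(≡1) mod 5; (3|5)=-1, (1|5)=+1; (−1)^{2·3·2}·(-1)^3·(+1)^2 = -1.
v=11: a=11^3·(≡8), b=11^5·(≡6) mod 11; (8|11)=-1, (6|11)=-1; (−1)^{3·5·5}·(-1)^5·(-1)^3 = -1.
v=17: a=17^3·(≡1), b=17^6·(≡8) mod 17; (1|17)=+1, (8|17)=+1; (−1)^{3·6·8}·(+1)^6·(+1)^3 = +1.
v=2: v_2(a)=11, v_2(b)=-3; units ≡ 3, 1 (mod 8); ε·ε+αω+βω = 1·0+11·0+-3·1 ≡ 1  ⇒  (a,b)_2 = -1.
v=13: a=13^0·(≡6), b=13^1·(≡3) mod 13; (6|13)=-1, (3|13)=+1; (−1)^{0·1·6}·(-1)^1·(+1)^0 = -1.
v=37: a=37^-2·(≡22), b=37^0·(≡25) mod 37; (22|37)=-1, (25|37)=+1; (−1)^{-2·0·18}·(-1)^0·(+1)^-2 = +1.
v=19: a=19^3·(≡7), b=19^7·(≡4) mod 19; (7|19)=+1, (4|19)=+1; (−1)^{3·7·9}·(+1)^7·(+1)^3 = -1.
v=∞: 21318 > 0 and 27170 > 0  ⇒  (a,b)_∞ = +1.
v=7: a=7^0·(≡6), b=7^6·(≡3) mod 7; (6|7)=-1, (3|7)=-1; (−1)^{0·6·3}·(-1)^6·(-1)^0 = +1.
Ram(21318, 27170) = {2, 3, 5, 11, 13, 19}; no ℚ_2-point on the conic.

[2, 3, 5, 11, 13, 19]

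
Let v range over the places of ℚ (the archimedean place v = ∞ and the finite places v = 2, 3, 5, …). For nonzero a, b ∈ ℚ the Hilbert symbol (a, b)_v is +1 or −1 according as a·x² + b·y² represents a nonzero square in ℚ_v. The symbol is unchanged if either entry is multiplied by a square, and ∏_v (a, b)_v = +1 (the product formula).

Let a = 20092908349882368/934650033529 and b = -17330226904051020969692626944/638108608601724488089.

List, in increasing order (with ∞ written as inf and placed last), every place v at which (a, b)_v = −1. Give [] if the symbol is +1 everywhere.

(a, b) ≡ (627, -91) mod (ℚ^×)²; places V = {2, 3, 7, 11, 13, 17, 19, 29, 37, 53, ∞}.
(a,b)_19: α=1, u≡18; β=2, v≡9 (mod 19); (18|19)=-1, (9|19)=+1; sign (−1)^0·-1^2·+1^1 = +1.
(a,b)_17: α=-2, u≡15; β=-4, v≡11 (mod 17); (15|17)=+1, (11|17)=-1; sign (−1)^0·+1^-4·-1^-2 = +1.
(a,b)_7: α=2, u≡2; β=3, v≡4 (mod 7); (2|7)=+1, (4|7)=+1; sign (−1)^0·+1^3·+1^2 = +1.
(a,b)_3: α=11, u≡2; β=22, v≡2 (mod 3); (2|3)=-1, (2|3)=-1; sign (−1)^0·-1^22·-1^11 = -1.
(a,b)_2: α=16, β=24; u≡3, v≡5 (mod 8); ε(u)ε(v)=1·0, αω(v)=16·1, βω(u)=24·1; sum ≡ 0  ⇒  +1.
(a,b)_29: α=-2, u≡21; β=-4, v≡25 (mod 29); (21|29)=-1, (25|29)=+1; sign (−1)^0·-1^-4·+1^-2 = +1.
(a,b)_13: α=2, u≡9; β=3, v≡6 (mod 13); (9|13)=+1, (6|13)=-1; sign (−1)^0·+1^3·-1^2 = +1.
(a,b)_53: α=-2, u≡29; β=-4, v≡49 (mod 53); (29|53)=+1, (49|53)=+1; sign (−1)^0·+1^-4·+1^-2 = +1.
(a,b)_11: α=1, u≡10; β=2, v≡8 (mod 11); (10|11)=-1, (8|11)=-1; sign (−1)^0·-1^2·-1^1 = -1.
(a,b)_37: α=-2, u≡24; β=-2, v≡20 (mod 37); (24|37)=-1, (20|37)=-1; sign (−1)^0·-1^-2·-1^-2 = +1.
(a,b)_∞: sgn(627)=+, sgn(-91)=−, so +1.
Ram(627, -91) = {3, 11}; no ℚ_3-point on the conic.

[3, 11]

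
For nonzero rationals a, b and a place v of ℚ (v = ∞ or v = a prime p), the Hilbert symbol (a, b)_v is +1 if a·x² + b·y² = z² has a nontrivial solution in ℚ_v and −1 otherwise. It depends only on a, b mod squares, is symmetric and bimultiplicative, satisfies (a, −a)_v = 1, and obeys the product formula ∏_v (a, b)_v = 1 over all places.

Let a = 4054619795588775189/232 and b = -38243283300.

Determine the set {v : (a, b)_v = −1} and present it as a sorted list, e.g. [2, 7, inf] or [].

Mod squares: a ≡ 34162, b ≡ -17. Check v ∈ {∞, 2, 3, 5, 7, 17, 19, 29, 31}.
v=29: a=29^-1·(≡15), b=29^0·(≡3) mod 29; (15|29)=-1, (3|29)=-1; (−1)^{-1·0·14}·(-1)^0·(-1)^-1 = -1.
v=31: a=31^3·(≡26), b=31^2·(≡20) mod 31; (26|31)=-1, (20|31)=+1; (−1)^{3·2·15}·(-1)^2·(+1)^3 = +1.
v=7: a=7^6·(≡1), b=7^0·(≡2) mod 7; (1|7)=+1, (2|7)=+1; (−1)^{6·0·3}·(+1)^0·(+1)^6 = +1.
v=17: a=17^4·(≡8), b=17^3·(≡13) mod 17; (8|17)=+1, (13|17)=+1; (−1)^{4·3·8}·(+1)^3·(+1)^4 = +1.
v=3: a=3^6·(≡1), b=3^4·(≡1) mod 3; (1|3)=+1, (1|3)=+1; (−1)^{6·4·1}·(+1)^4·(+1)^6 = +1.
v=2: v_2(a)=-3, v_2(b)=2; units ≡ 1, 7 (mod 8); ε·ε+αω+βω = 0·1+-3·0+2·0 ≡ 0  ⇒  (a,b)_2 = +1.
v=5: a=5^0·(≡2), b=5^2·(≡3) mod 5; (2|5)=-1, (3|5)=-1; (−1)^{0·2·2}·(-1)^2·(-1)^0 = +1.
v=19: a=19^1·(≡10), b=19^0·(≡15) mod 19; (10|19)=-1, (15|19)=-1; (−1)^{1·0·9}·(-1)^0·(-1)^1 = -1.
v=∞: 34162 > 0 and -17 < 0  ⇒  (a,b)_∞ = +1.
(34162, -17 / ℚ) ramifies at {19, 29}: a division algebra.

[19, 29]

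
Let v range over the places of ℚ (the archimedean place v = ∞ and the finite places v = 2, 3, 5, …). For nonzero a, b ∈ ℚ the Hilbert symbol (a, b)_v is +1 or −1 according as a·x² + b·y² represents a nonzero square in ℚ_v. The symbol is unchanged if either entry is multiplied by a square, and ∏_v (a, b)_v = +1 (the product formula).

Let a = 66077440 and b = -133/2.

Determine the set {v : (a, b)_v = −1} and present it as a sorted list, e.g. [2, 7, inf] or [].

(a, b) ≡ (715, -266) mod (ℚ^×)²; places V = {2, 5, 7, 11, 13, 19, ∞}.
(a,b)_5: α=1, u≡3; β=0, v≡1 (mod 5); (3|5)=-1, (1|5)=+1; sign (−1)^0·-1^0·+1^1 = +1.
(a,b)_19: α=2, u≡13; β=1, v≡6 (mod 19); (13|19)=-1, (6|19)=+1; sign (−1)^0·-1^1·+1^2 = -1.
(a,b)_2: α=8, β=-1; u≡3, v≡3 (mod 8); ε(u)ε(v)=1·1, αω(v)=8·1, βω(u)=-1·1; sum ≡ 0  ⇒  +1.
(a,b)_11: α=1, u≡6; β=0, v≡5 (mod 11); (6|11)=-1, (5|11)=+1; sign (−1)^0·-1^0·+1^1 = +1.
(a,b)_13: α=1, u≡10; β=0, v≡5 (mod 13); (10|13)=+1, (5|13)=-1; sign (−1)^0·+1^0·-1^1 = -1.
(a,b)_∞: sgn(715)=+, sgn(-266)=−, so +1.
(a,b)_7: α=0, u≡2; β=1, v≡1 (mod 7); (2|7)=+1, (1|7)=+1; sign (−1)^0·+1^1·+1^0 = +1.
|Ram(715, -266)| = 2, even; anisotropic at {13, 19}.

[13, 19]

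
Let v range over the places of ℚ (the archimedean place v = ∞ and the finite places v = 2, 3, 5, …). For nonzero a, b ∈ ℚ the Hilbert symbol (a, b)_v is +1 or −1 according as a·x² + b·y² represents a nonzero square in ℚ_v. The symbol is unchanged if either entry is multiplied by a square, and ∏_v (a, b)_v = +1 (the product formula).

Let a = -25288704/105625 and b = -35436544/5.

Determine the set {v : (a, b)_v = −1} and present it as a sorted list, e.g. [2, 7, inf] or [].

(a, b) ≡ (-14, -1430) mod (ℚ^×)²; places V = {2, 3, 5, 7, 11, 13, ∞}.
(a,b)_11: α=0, u≡7; β=3, v≡8 (mod 11); (7|11)=-1, (8|11)=-1; sign (−1)^0·-1^3·-1^0 = -1.
(a,b)_7: α=3, u≡5; β=0, v≡5 (mod 7); (5|7)=-1, (5|7)=-1; sign (−1)^0·-1^0·-1^3 = -1.
(a,b)_2: α=13, β=11; u≡1, v≡5 (mod 8); ε(u)ε(v)=0·0, αω(v)=13·1, βω(u)=11·0; sum ≡ 1  ⇒  -1.
(a,b)_13: α=-2, u≡1; β=1, v≡6 (mod 13); (1|13)=+1, (6|13)=-1; sign (−1)^0·+1^1·-1^-2 = +1.
(a,b)_5: α=-4, u≡4; β=-1, v≡1 (mod 5); (4|5)=+1, (1|5)=+1; sign (−1)^0·+1^-1·+1^-4 = +1.
(a,b)_∞: sgn(-14)=−, sgn(-1430)=−, so -1.
(a,b)_3: α=2, u≡1; β=0, v≡1 (mod 3); (1|3)=+1, (1|3)=+1; sign (−1)^0·+1^0·+1^2 = +1.
(-14, -1430 / ℚ) ramifies at {2, 7, 11, ∞}: a division algebra.

[2, 7, 11, inf]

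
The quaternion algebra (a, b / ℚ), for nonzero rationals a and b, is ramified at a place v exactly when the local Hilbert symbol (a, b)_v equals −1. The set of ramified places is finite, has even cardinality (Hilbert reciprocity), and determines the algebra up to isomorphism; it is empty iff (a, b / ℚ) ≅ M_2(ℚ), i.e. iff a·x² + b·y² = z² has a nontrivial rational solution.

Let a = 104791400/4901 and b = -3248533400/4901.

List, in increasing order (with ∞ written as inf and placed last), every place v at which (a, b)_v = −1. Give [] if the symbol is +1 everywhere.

(a, b) ≡ (2146, -66526) mod (ℚ^×)²; places V = {2, 5, 7, 13, 17, 29, 31, 37, ∞}.
(a,b)_13: α=-2, u≡4; β=-2, v≡6 (mod 13); (4|13)=+1, (6|13)=-1; sign (−1)^0·+1^-2·-1^-2 = +1.
(a,b)_7: α=2, u≡2; β=2, v≡1 (mod 7); (2|7)=+1, (1|7)=+1; sign (−1)^0·+1^2·+1^2 = +1.
(a,b)_37: α=1, u≡26; β=1, v≡8 (mod 37); (26|37)=+1, (8|37)=-1; sign (−1)^0·+1^1·-1^1 = -1.
(a,b)_29: α=-1, u≡20; β=-1, v≡18 (mod 29); (20|29)=+1, (18|29)=-1; sign (−1)^0·+1^-1·-1^-1 = -1.
(a,b)_5: α=2, u≡1; β=2, v≡4 (mod 5); (1|5)=+1, (4|5)=+1; sign (−1)^0·+1^2·+1^2 = +1.
(a,b)_31: α=0, u≡18; β=1, v≡13 (mod 31); (18|31)=+1, (13|31)=-1; sign (−1)^0·+1^1·-1^0 = +1.
(a,b)_17: α=2, u≡15; β=2, v≡11 (mod 17); (15|17)=+1, (11|17)=-1; sign (−1)^0·+1^2·-1^2 = +1.
(a,b)_2: α=3, β=3; u≡1, v≡1 (mod 8); ε(u)ε(v)=0·0, αω(v)=3·0, βω(u)=3·0; sum ≡ 0  ⇒  +1.
(a,b)_∞: sgn(2146)=+, sgn(-66526)=−, so +1.
(2146, -66526 / ℚ) ramifies at {29, 37}: a division algebra.

[29, 37]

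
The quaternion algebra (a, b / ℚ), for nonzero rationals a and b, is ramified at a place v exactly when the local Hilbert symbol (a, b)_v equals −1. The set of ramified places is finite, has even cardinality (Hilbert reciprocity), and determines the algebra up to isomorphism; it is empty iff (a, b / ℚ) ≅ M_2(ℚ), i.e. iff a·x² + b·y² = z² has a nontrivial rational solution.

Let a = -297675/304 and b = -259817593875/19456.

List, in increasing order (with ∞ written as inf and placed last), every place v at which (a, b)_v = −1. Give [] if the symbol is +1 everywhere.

(a, b) ≡ (-57, -4791705) mod (ℚ^×)²; places V = {2, 3, 5, 7, 17, 19, 23, 29, 43, ∞}.
(a,b)_43: α=0, u≡19; β=1, v≡36 (mod 43); (19|43)=-1, (36|43)=+1; sign (−1)^0·-1^1·+1^0 = -1.
(a,b)_3: α=5, u≡2; β=1, v≡1 (mod 3); (2|3)=-1, (1|3)=+1; sign (−1)^1·-1^1·+1^5 = +1.
(a,b)_23: α=0, u≡12; β=1, v≡19 (mod 23); (12|23)=+1, (19|23)=-1; sign (−1)^0·+1^1·-1^0 = +1.
(a,b)_29: α=0, u≡9; β=2, v≡16 (mod 29); (9|29)=+1, (16|29)=+1; sign (−1)^0·+1^2·+1^0 = +1.
(a,b)_5: α=2, u≡2; β=3, v≡4 (mod 5); (2|5)=-1, (4|5)=+1; sign (−1)^0·-1^3·+1^2 = -1.
(a,b)_17: α=0, u≡11; β=1, v≡6 (mod 17); (11|17)=-1, (6|17)=-1; sign (−1)^0·-1^1·-1^0 = -1.
(a,b)_19: α=-1, u≡7; β=-1, v≡9 (mod 19); (7|19)=+1, (9|19)=+1; sign (−1)^1·+1^-1·+1^-1 = -1.
(a,b)_7: α=2, u≡5; β=2, v≡6 (mod 7); (5|7)=-1, (6|7)=-1; sign (−1)^0·-1^2·-1^2 = +1.
(a,b)_∞: sgn(-57)=−, sgn(-4791705)=−, so -1.
(a,b)_2: α=-4, β=-10; u≡7, v≡7 (mod 8); ε(u)ε(v)=1·1, αω(v)=-4·0, βω(u)=-10·0; sum ≡ 1  ⇒  -1.
(-57, -4791705 / ℚ) ramifies at {2, 5, 17, 19, 43, ∞}: a division algebra.

[2, 5, 17, 19, 43, inf]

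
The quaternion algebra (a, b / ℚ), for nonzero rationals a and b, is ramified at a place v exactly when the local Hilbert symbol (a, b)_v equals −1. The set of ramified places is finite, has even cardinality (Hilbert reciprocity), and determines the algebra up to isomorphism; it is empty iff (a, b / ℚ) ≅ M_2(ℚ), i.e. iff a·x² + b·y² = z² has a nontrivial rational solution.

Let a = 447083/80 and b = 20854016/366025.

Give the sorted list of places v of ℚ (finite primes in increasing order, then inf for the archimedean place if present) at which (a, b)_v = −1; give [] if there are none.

[17, 29]

Mod squares: a ≡ 7735, b ≡ 29. Check v ∈ {∞, 2, 5, 7, 11, 13, 17, 29, 53}.
v=11: a=11^0·(≡7), b=11^-4·(≡6) mod 11; (7|11)=-1, (6|11)=-1; (−1)^{0·-4·5}·(-1)^-4·(-1)^0 = +1.
v=53: a=53^0·(≡3), b=53^2·(≡46) mod 53; (3|53)=-1, (46|53)=+1; (−1)^{0·2·26}·(-1)^2·(+1)^0 = +1.
v=13: a=13^1·(≡3), b=13^0·(≡4) mod 13; (3|13)=+1, (4|13)=+1; (−1)^{1·0·6}·(+1)^0·(+1)^1 = +1.
v=7: a=7^1·(≡5), b=7^0·(≡4) mod 7; (5|7)=-1, (4|7)=+1; (−1)^{1·0·3}·(-1)^0·(+1)^1 = +1.
v=∞: 7735 > 0 and 29 > 0  ⇒  (a,b)_∞ = +1.
v=17: a=17^3·(≡9), b=17^0·(≡10) mod 17; (9|17)=+1, (10|17)=-1; (−1)^{3·0·8}·(+1)^0·(-1)^3 = -1.
v=29: a=29^0·(≡18), b=29^1·(≡23) mod 29; (18|29)=-1, (23|29)=+1; (−1)^{0·1·14}·(-1)^1·(+1)^0 = -1.
v=2: v_2(a)=-4, v_2(b)=8; units ≡ 7, 5 (mod 8); ε·ε+αω+βω = 1·0+-4·1+8·0 ≡ 0  ⇒  (a,b)_2 = +1.
v=5: a=5^-1·(≡3), b=5^-2·(≡1) mod 5; (3|5)=-1, (1|5)=+1; (−1)^{-1·-2·2}·(-1)^-2·(+1)^-1 = +1.
(7735, 29 / ℚ) ramifies at {17, 29}: a division algebra.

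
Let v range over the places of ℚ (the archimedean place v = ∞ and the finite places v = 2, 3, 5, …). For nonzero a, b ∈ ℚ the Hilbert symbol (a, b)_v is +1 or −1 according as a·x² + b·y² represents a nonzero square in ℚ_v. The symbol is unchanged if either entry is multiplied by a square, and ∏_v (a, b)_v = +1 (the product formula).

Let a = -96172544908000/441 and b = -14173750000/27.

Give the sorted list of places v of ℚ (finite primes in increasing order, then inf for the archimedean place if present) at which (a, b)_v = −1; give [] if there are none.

(a, b) ≡ (-1870, -170085) mod (ℚ^×)²; places V = {2, 3, 5, 7, 11, 17, 23, 29, ∞}.
(a,b)_3: α=-2, u≡2; β=-3, v≡2 (mod 3); (2|3)=-1, (2|3)=-1; sign (−1)^0·-1^-3·-1^-2 = -1.
(a,b)_23: α=2, u≡12; β=1, v≡10 (mod 23); (12|23)=+1, (10|23)=-1; sign (−1)^0·+1^1·-1^2 = +1.
(a,b)_7: α=-2, u≡3; β=0, v≡4 (mod 7); (3|7)=-1, (4|7)=+1; sign (−1)^0·-1^0·+1^-2 = +1.
(a,b)_∞: sgn(-1870)=−, sgn(-170085)=−, so -1.
(a,b)_17: α=3, u≡13; β=1, v≡4 (mod 17); (13|17)=+1, (4|17)=+1; sign (−1)^0·+1^1·+1^3 = +1.
(a,b)_2: α=5, β=4; u≡1, v≡3 (mod 8); ε(u)ε(v)=0·1, αω(v)=5·1, βω(u)=4·0; sum ≡ 1  ⇒  -1.
(a,b)_29: α=2, u≡18; β=1, v≡4 (mod 29); (18|29)=-1, (4|29)=+1; sign (−1)^0·-1^1·+1^2 = -1.
(a,b)_11: α=1, u≡8; β=0, v≡6 (mod 11); (8|11)=-1, (6|11)=-1; sign (−1)^0·-1^0·-1^1 = -1.
(a,b)_5: α=3, u≡1; β=7, v≡3 (mod 5); (1|5)=+1, (3|5)=-1; sign (−1)^0·+1^7·-1^3 = -1.
|Ram(-1870, -170085)| = 6, even; anisotropic at {2, 3, 5, 11, 29, ∞}.

[2, 3, 5, 11, 29, inf]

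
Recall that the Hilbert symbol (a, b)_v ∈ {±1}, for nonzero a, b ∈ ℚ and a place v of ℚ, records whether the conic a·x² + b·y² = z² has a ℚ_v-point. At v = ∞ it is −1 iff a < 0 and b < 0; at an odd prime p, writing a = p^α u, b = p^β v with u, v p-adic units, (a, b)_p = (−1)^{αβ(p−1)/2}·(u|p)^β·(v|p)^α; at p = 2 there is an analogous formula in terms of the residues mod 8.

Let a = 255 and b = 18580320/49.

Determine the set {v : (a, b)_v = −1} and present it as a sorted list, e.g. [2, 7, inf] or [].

Mod squares: a ≡ 255, b ≡ 129030. Check v ∈ {∞, 2, 3, 5, 7, 11, 17, 23}.
v=23: a=23^0·(≡2), b=23^1·(≡19) mod 23; (2|23)=+1, (19|23)=-1; (−1)^{0·1·11}·(+1)^1·(-1)^0 = +1.
v=2: v_2(a)=0, v_2(b)=5; units ≡ 7, 3 (mod 8); ε·ε+αω+βω = 1·1+0·1+5·0 ≡ 1  ⇒  (a,b)_2 = -1.
v=5: a=5^1·(≡1), b=5^1·(≡1) mod 5; (1|5)=+1, (1|5)=+1; (−1)^{1·1·2}·(+1)^1·(+1)^1 = +1.
v=∞: 255 > 0 and 129030 > 0  ⇒  (a,b)_∞ = +1.
v=7: a=7^0·(≡3), b=7^-2·(≡3) mod 7; (3|7)=-1, (3|7)=-1; (−1)^{0·-2·3}·(-1)^-2·(-1)^0 = +1.
v=17: a=17^1·(≡15), b=17^1·(≡2) mod 17; (15|17)=+1, (2|17)=+1; (−1)^{1·1·8}·(+1)^1·(+1)^1 = +1.
v=3: a=3^1·(≡1), b=3^3·(≡2) mod 3; (1|3)=+1, (2|3)=-1; (−1)^{1·3·1}·(+1)^3·(-1)^1 = +1.
v=11: a=11^0·(≡2), b=11^1·(≡3) mod 11; (2|11)=-1, (3|11)=+1; (−1)^{0·1·5}·(-1)^1·(+1)^0 = -1.
Ram(255, 129030) = {2, 11}; no ℚ_2-point on the conic.

[2, 11]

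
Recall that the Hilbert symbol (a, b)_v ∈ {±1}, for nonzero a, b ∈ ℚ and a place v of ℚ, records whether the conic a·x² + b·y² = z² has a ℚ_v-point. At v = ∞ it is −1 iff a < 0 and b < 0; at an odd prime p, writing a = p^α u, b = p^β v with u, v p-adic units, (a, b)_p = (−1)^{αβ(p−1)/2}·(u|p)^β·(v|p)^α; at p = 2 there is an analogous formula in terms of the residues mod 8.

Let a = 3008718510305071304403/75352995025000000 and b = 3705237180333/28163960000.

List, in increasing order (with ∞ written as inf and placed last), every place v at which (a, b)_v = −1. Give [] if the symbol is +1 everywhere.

(a, b) ≡ (3, 143) mod (ℚ^×)²; places V = {2, 3, 5, 7, 11, 13, 23, 31, ∞}.
(a,b)_11: α=-2, u≡5; β=-3, v≡10 (mod 11); (5|11)=+1, (10|11)=-1; sign (−1)^0·+1^-3·-1^-2 = +1.
(a,b)_3: α=17, u≡1; β=10, v≡2 (mod 3); (1|3)=+1, (2|3)=-1; sign (−1)^0·+1^10·-1^17 = -1.
(a,b)_7: α=-2, u≡5; β=0, v≡3 (mod 7); (5|7)=-1, (3|7)=-1; sign (−1)^0·-1^0·-1^-2 = +1.
(a,b)_2: α=-6, β=-6; u≡3, v≡7 (mod 8); ε(u)ε(v)=1·1, αω(v)=-6·0, βω(u)=-6·1; sum ≡ 1  ⇒  -1.
(a,b)_23: α=-2, u≡1; β=-2, v≡15 (mod 23); (1|23)=+1, (15|23)=-1; sign (−1)^0·+1^-2·-1^-2 = +1.
(a,b)_5: α=-8, u≡2; β=-4, v≡3 (mod 5); (2|5)=-1, (3|5)=-1; sign (−1)^0·-1^-4·-1^-8 = +1.
(a,b)_31: α=-2, u≡12; β=0, v≡25 (mod 31); (12|31)=-1, (25|31)=+1; sign (−1)^0·-1^0·+1^-2 = +1.
(a,b)_13: α=12, u≡1; β=7, v≡6 (mod 13); (1|13)=+1, (6|13)=-1; sign (−1)^0·+1^7·-1^12 = +1.
(a,b)_∞: sgn(3)=+, sgn(143)=+, so +1.
|Ram(3, 143)| = 2, even; anisotropic at {2, 3}.

[2, 3]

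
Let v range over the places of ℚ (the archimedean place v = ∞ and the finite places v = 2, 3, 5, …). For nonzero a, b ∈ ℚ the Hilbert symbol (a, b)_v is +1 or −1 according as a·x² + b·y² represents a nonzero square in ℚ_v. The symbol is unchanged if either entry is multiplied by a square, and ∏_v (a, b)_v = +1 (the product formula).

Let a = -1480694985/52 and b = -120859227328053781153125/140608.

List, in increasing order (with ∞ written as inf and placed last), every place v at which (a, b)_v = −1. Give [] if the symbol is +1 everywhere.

[2, 5, 7, 13, 17, inf]

Mod squares: a ≡ -4849845, b ≡ -65. Check v ∈ {∞, 2, 3, 5, 7, 11, 13, 17, 19}.
v=17: a=17^1·(≡16), b=17^2·(≡6) mod 17; (16|17)=+1, (6|17)=-1; (−1)^{1·2·8}·(+1)^2·(-1)^1 = -1.
v=2: v_2(a)=-2, v_2(b)=-6; units ≡ 3, 7 (mod 8); ε·ε+αω+βω = 1·1+-2·0+-6·1 ≡ 1  ⇒  (a,b)_2 = -1.
v=11: a=11^1·(≡6), b=11^2·(≡4) mod 11; (6|11)=-1, (4|11)=+1; (−1)^{1·2·5}·(-1)^2·(+1)^1 = +1.
v=5: a=5^1·(≡4), b=5^5·(≡2) mod 5; (4|5)=+1, (2|5)=-1; (−1)^{1·5·2}·(+1)^5·(-1)^1 = -1.
v=19: a=19^1·(≡12), b=19^2·(≡17) mod 19; (12|19)=-1, (17|19)=+1; (−1)^{1·2·9}·(-1)^2·(+1)^1 = +1.
v=∞: -4849845 < 0 and -65 < 0  ⇒  (a,b)_∞ = -1.
v=13: a=13^-1·(≡9), b=13^-3·(≡6) mod 13; (9|13)=+1, (6|13)=-1; (−1)^{-1·-3·6}·(+1)^-3·(-1)^-1 = -1.
v=3: a=3^5·(≡1), b=3^12·(≡1) mod 3; (1|3)=+1, (1|3)=+1; (−1)^{5·12·1}·(+1)^12·(+1)^5 = +1.
v=7: a=7^3·(≡4), b=7^8·(≡6) mod 7; (4|7)=+1, (6|7)=-1; (−1)^{3·8·3}·(+1)^8·(-1)^3 = -1.
Ram(-4849845, -65) = {2, 5, 7, 13, 17, ∞}; no ℚ_2-point on the conic.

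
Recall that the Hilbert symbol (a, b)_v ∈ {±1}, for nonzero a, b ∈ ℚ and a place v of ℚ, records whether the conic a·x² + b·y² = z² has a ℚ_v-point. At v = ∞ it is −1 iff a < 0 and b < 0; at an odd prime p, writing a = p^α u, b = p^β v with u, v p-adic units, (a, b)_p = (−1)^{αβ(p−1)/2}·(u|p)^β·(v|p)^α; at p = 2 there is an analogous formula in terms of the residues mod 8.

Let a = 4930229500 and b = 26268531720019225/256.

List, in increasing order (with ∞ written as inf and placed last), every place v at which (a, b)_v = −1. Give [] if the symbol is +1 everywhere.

[7, 17, 41, 43]

(a, b) ≡ (49302295, 446641) mod (ℚ^×)²; places V = {2, 5, 7, 13, 17, 41, 43, 47, ∞}.
(a,b)_7: α=1, u≡4; β=2, v≡6 (mod 7); (4|7)=+1, (6|7)=-1; sign (−1)^0·+1^2·-1^1 = -1.
(a,b)_43: α=1, u≡10; β=1, v≡1 (mod 43); (10|43)=+1, (1|43)=+1; sign (−1)^1·+1^1·+1^1 = -1.
(a,b)_41: α=1, u≡26; β=2, v≡19 (mod 41); (26|41)=-1, (19|41)=-1; sign (−1)^0·-1^2·-1^1 = -1.
(a,b)_47: α=1, u≡46; β=1, v≡4 (mod 47); (46|47)=-1, (4|47)=+1; sign (−1)^1·-1^1·+1^1 = +1.
(a,b)_2: α=2, β=-8; u≡7, v≡1 (mod 8); ε(u)ε(v)=1·0, αω(v)=2·0, βω(u)=-8·0; sum ≡ 0  ⇒  +1.
(a,b)_∞: sgn(49302295)=+, sgn(446641)=+, so +1.
(a,b)_5: α=3, u≡1; β=2, v≡4 (mod 5); (1|5)=+1, (4|5)=+1; sign (−1)^0·+1^2·+1^3 = +1.
(a,b)_17: α=1, u≡11; β=1, v≡1 (mod 17); (11|17)=-1, (1|17)=+1; sign (−1)^0·-1^1·+1^1 = -1.
(a,b)_13: α=0, u≡1; β=5, v≡6 (mod 13); (1|13)=+1, (6|13)=-1; sign (−1)^0·+1^5·-1^0 = +1.
Ram(49302295, 446641) = {7, 17, 41, 43}; no ℚ_7-point on the conic.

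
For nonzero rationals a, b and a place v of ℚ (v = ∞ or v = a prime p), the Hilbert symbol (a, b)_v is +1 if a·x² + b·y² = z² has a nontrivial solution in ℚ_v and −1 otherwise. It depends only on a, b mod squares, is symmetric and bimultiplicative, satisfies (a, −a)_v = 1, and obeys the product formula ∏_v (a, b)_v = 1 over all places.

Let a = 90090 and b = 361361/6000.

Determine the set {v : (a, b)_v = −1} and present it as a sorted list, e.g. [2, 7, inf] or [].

[3, 13]

(a, b) ≡ (10010, 15015) mod (ℚ^×)²; places V = {2, 3, 5, 7, 11, 13, 19, ∞}.
(a,b)_∞: sgn(10010)=+, sgn(15015)=+, so +1.
(a,b)_3: α=2, u≡2; β=-1, v≡1 (mod 3); (2|3)=-1, (1|3)=+1; sign (−1)^0·-1^-1·+1^2 = -1.
(a,b)_13: α=1, u≡1; β=1, v≡6 (mod 13); (1|13)=+1, (6|13)=-1; sign (−1)^0·+1^1·-1^1 = -1.
(a,b)_2: α=1, β=-4; u≡5, v≡7 (mod 8); ε(u)ε(v)=0·1, αω(v)=1·0, βω(u)=-4·1; sum ≡ 0  ⇒  +1.
(a,b)_7: α=1, u≡4; β=1, v≡5 (mod 7); (4|7)=+1, (5|7)=-1; sign (−1)^1·+1^1·-1^1 = +1.
(a,b)_5: α=1, u≡3; β=-3, v≡2 (mod 5); (3|5)=-1, (2|5)=-1; sign (−1)^0·-1^-3·-1^1 = +1.
(a,b)_11: α=1, u≡6; β=1, v≡1 (mod 11); (6|11)=-1, (1|11)=+1; sign (−1)^1·-1^1·+1^1 = +1.
(a,b)_19: α=0, u≡11; β=2, v≡11 (mod 19); (11|19)=+1, (11|19)=+1; sign (−1)^0·+1^2·+1^0 = +1.
|Ram(10010, 15015)| = 2, even; anisotropic at {3, 13}.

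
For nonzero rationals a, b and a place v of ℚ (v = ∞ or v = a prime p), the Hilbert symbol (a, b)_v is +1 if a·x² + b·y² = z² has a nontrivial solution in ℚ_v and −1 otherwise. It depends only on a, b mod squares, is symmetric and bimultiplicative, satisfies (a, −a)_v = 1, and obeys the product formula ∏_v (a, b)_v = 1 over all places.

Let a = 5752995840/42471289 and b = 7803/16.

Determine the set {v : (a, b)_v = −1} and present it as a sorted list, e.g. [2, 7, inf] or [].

(a, b) ≡ (15, 3) mod (ℚ^×)²; places V = {2, 3, 5, 7, 17, 19, ∞}.
(a,b)_2: α=14, β=-4; u≡7, v≡3 (mod 8); ε(u)ε(v)=1·1, αω(v)=14·1, βω(u)=-4·0; sum ≡ 1  ⇒  -1.
(a,b)_5: α=1, u≡2; β=0, v≡3 (mod 5); (2|5)=-1, (3|5)=-1; sign (−1)^0·-1^0·-1^1 = -1.
(a,b)_19: α=-2, u≡14; β=0, v≡2 (mod 19); (14|19)=-1, (2|19)=-1; sign (−1)^0·-1^0·-1^-2 = +1.
(a,b)_3: α=5, u≡2; β=3, v≡1 (mod 3); (2|3)=-1, (1|3)=+1; sign (−1)^1·-1^3·+1^5 = +1.
(a,b)_7: α=-6, u≡1; β=0, v≡6 (mod 7); (1|7)=+1, (6|7)=-1; sign (−1)^0·+1^0·-1^-6 = +1.
(a,b)_17: α=2, u≡1; β=2, v≡7 (mod 17); (1|17)=+1, (7|17)=-1; sign (−1)^0·+1^2·-1^2 = +1.
(a,b)_∞: sgn(15)=+, sgn(3)=+, so +1.
(15, 3 / ℚ) ramifies at {2, 5}: a division algebra.

[2, 5]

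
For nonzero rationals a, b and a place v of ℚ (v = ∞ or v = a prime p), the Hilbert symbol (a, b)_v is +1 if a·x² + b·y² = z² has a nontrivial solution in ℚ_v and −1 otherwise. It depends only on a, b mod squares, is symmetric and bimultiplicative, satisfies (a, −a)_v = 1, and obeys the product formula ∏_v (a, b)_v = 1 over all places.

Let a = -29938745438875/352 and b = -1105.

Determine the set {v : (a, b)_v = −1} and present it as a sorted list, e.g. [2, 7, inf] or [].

(a, b) ≡ (-13090, -1105) mod (ℚ^×)²; places V = {2, 5, 7, 11, 13, 17, 29, ∞}.
(a,b)_13: α=2, u≡9; β=1, v≡6 (mod 13); (9|13)=+1, (6|13)=-1; sign (−1)^0·+1^1·-1^2 = +1.
(a,b)_∞: sgn(-13090)=−, sgn(-1105)=−, so -1.
(a,b)_11: α=-1, u≡9; β=0, v≡6 (mod 11); (9|11)=+1, (6|11)=-1; sign (−1)^0·+1^0·-1^-1 = -1.
(a,b)_5: α=3, u≡2; β=1, v≡4 (mod 5); (2|5)=-1, (4|5)=+1; sign (−1)^0·-1^1·+1^3 = -1.
(a,b)_7: α=3, u≡3; β=0, v≡1 (mod 7); (3|7)=-1, (1|7)=+1; sign (−1)^0·-1^0·+1^3 = +1.
(a,b)_17: α=3, u≡12; β=1, v≡3 (mod 17); (12|17)=-1, (3|17)=-1; sign (−1)^0·-1^1·-1^3 = +1.
(a,b)_29: α=2, u≡21; β=0, v≡26 (mod 29); (21|29)=-1, (26|29)=-1; sign (−1)^0·-1^0·-1^2 = +1.
(a,b)_2: α=-5, β=0; u≡7, v≡7 (mod 8); ε(u)ε(v)=1·1, αω(v)=-5·0, βω(u)=0·0; sum ≡ 1  ⇒  -1.
|Ram(-13090, -1105)| = 4, even; anisotropic at {2, 5, 11, ∞}.

[2, 5, 11, inf]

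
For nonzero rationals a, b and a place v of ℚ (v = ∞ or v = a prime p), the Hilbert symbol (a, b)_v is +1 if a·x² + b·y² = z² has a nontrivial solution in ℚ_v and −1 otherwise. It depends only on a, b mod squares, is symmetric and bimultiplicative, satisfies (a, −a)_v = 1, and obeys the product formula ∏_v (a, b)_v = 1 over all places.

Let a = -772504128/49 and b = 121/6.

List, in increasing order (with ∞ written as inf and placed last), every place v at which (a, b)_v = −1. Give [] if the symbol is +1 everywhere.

[2, 3, 11, 31]

Mod squares: a ≡ -149017, b ≡ 6. Check v ∈ {∞, 2, 3, 7, 11, 19, 23, 31}.
v=∞: -149017 < 0 and 6 > 0  ⇒  (a,b)_∞ = +1.
v=2: v_2(a)=6, v_2(b)=-1; units ≡ 7, 3 (mod 8); ε·ε+αω+βω = 1·1+6·1+-1·0 ≡ 1  ⇒  (a,b)_2 = -1.
v=11: a=11^1·(≡3), b=11^2·(≡2) mod 11; (3|11)=+1, (2|11)=-1; (−1)^{1·2·5}·(+1)^2·(-1)^1 = -1.
v=19: a=19^1·(≡11), b=19^0·(≡17) mod 19; (11|19)=+1, (17|19)=+1; (−1)^{1·0·9}·(+1)^0·(+1)^1 = +1.
v=31: a=31^1·(≡13), b=31^0·(≡15) mod 31; (13|31)=-1, (15|31)=-1; (−1)^{1·0·15}·(-1)^0·(-1)^1 = -1.
v=3: a=3^4·(≡2), b=3^-1·(≡2) mod 3; (2|3)=-1, (2|3)=-1; (−1)^{4·-1·1}·(-1)^-1·(-1)^4 = -1.
v=23: a=23^1·(≡21), b=23^0·(≡1) mod 23; (21|23)=-1, (1|23)=+1; (−1)^{1·0·11}·(-1)^0·(+1)^1 = +1.
v=7: a=7^-2·(≡3), b=7^0·(≡5) mod 7; (3|7)=-1, (5|7)=-1; (−1)^{-2·0·3}·(-1)^0·(-1)^-2 = +1.
Ram(-149017, 6) = {2, 3, 11, 31}; no ℚ_2-point on the conic.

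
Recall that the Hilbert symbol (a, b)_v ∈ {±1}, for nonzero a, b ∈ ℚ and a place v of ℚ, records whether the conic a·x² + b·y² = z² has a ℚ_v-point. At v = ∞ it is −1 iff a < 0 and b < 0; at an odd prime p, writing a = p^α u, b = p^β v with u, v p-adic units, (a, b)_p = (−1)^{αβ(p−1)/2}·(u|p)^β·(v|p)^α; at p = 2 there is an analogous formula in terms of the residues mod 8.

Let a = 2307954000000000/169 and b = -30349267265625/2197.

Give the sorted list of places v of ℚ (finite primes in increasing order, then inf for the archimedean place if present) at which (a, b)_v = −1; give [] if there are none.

[3, 11]

(a, b) ≡ (165, -1365) mod (ℚ^×)²; places V = {2, 3, 5, 7, 11, 13, 17, 23, ∞}.
(a,b)_11: α=3, u≡1; β=2, v≡8 (mod 11); (1|11)=+1, (8|11)=-1; sign (−1)^0·+1^2·-1^3 = -1.
(a,b)_3: α=1, u≡1; β=1, v≡1 (mod 3); (1|3)=+1, (1|3)=+1; sign (−1)^1·+1^1·+1^1 = -1.
(a,b)_2: α=10, β=0; u≡5, v≡3 (mod 8); ε(u)ε(v)=0·1, αω(v)=10·1, βω(u)=0·1; sum ≡ 0  ⇒  +1.
(a,b)_5: α=9, u≡2; β=7, v≡2 (mod 5); (2|5)=-1, (2|5)=-1; sign (−1)^0·-1^7·-1^9 = +1.
(a,b)_∞: sgn(165)=+, sgn(-1365)=−, so +1.
(a,b)_23: α=0, u≡13; β=2, v≡14 (mod 23); (13|23)=+1, (14|23)=-1; sign (−1)^0·+1^2·-1^0 = +1.
(a,b)_7: α=0, u≡2; β=1, v≡2 (mod 7); (2|7)=+1, (2|7)=+1; sign (−1)^0·+1^1·+1^0 = +1.
(a,b)_13: α=-2, u≡1; β=-3, v≡4 (mod 13); (1|13)=+1, (4|13)=+1; sign (−1)^0·+1^-3·+1^-2 = +1.
(a,b)_17: α=2, u≡11; β=2, v≡11 (mod 17); (11|17)=-1, (11|17)=-1; sign (−1)^0·-1^2·-1^2 = +1.
Ram(165, -1365) = {3, 11}; no ℚ_3-point on the conic.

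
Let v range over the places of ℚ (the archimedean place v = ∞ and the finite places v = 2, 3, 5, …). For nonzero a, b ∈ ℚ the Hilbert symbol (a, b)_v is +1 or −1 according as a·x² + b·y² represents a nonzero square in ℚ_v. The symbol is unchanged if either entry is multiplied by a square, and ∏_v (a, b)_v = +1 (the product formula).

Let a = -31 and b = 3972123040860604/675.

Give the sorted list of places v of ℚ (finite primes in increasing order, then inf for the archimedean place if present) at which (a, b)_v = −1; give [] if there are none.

[3, 17, 29, 31]

(a, b) ≡ (-31, 6097917) mod (ℚ^×)²; places V = {2, 3, 5, 7, 17, 19, 23, 29, 31, ∞}.
(a,b)_∞: sgn(-31)=−, sgn(6097917)=+, so +1.
(a,b)_23: α=0, u≡15; β=2, v≡14 (mod 23); (15|23)=-1, (14|23)=-1; sign (−1)^0·-1^2·-1^0 = +1.
(a,b)_17: α=0, u≡3; β=1, v≡1 (mod 17); (3|17)=-1, (1|17)=+1; sign (−1)^0·-1^1·+1^0 = -1.
(a,b)_19: α=0, u≡7; β=1, v≡14 (mod 19); (7|19)=+1, (14|19)=-1; sign (−1)^0·+1^1·-1^0 = +1.
(a,b)_3: α=0, u≡2; β=-3, v≡1 (mod 3); (2|3)=-1, (1|3)=+1; sign (−1)^0·-1^-3·+1^0 = -1.
(a,b)_29: α=0, u≡27; β=1, v≡4 (mod 29); (27|29)=-1, (4|29)=+1; sign (−1)^0·-1^1·+1^0 = -1.
(a,b)_2: α=0, β=2; u≡1, v≡5 (mod 8); ε(u)ε(v)=0·0, αω(v)=0·1, βω(u)=2·0; sum ≡ 0  ⇒  +1.
(a,b)_7: α=0, u≡4; β=1, v≡1 (mod 7); (4|7)=+1, (1|7)=+1; sign (−1)^0·+1^1·+1^0 = +1.
(a,b)_31: α=1, u≡30; β=5, v≡22 (mod 31); (30|31)=-1, (22|31)=-1; sign (−1)^1·-1^5·-1^1 = -1.
(a,b)_5: α=0, u≡4; β=-2, v≡2 (mod 5); (4|5)=+1, (2|5)=-1; sign (−1)^0·+1^-2·-1^0 = +1.
|Ram(-31, 6097917)| = 4, even; anisotropic at {3, 17, 29, 31}.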